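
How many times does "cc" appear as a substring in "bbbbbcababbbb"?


Searching for "cc" in "bbbbbcababbbb"
Scanning each position:
  Position 0: "bb" => no
  Position 1: "bb" => no
  Position 2: "bb" => no
  Position 3: "bb" => no
  Position 4: "bc" => no
  Position 5: "ca" => no
  Position 6: "ab" => no
  Position 7: "ba" => no
  Position 8: "ab" => no
  Position 9: "bb" => no
  Position 10: "bb" => no
  Position 11: "bb" => no
Total occurrences: 0

0


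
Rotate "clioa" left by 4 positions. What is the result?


Input: "clioa", rotate left by 4
First 4 characters: "clio"
Remaining characters: "a"
Concatenate remaining + first: "a" + "clio" = "aclio"

aclio


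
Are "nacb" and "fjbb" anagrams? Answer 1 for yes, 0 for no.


Strings: "nacb", "fjbb"
Sorted first:  abcn
Sorted second: bbfj
Differ at position 0: 'a' vs 'b' => not anagrams

0


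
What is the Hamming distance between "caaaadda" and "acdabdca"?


Comparing "caaaadda" and "acdabdca" position by position:
  Position 0: 'c' vs 'a' => differ
  Position 1: 'a' vs 'c' => differ
  Position 2: 'a' vs 'd' => differ
  Position 3: 'a' vs 'a' => same
  Position 4: 'a' vs 'b' => differ
  Position 5: 'd' vs 'd' => same
  Position 6: 'd' vs 'c' => differ
  Position 7: 'a' vs 'a' => same
Total differences (Hamming distance): 5

5


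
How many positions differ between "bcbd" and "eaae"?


Comparing "bcbd" and "eaae" position by position:
  Position 0: 'b' vs 'e' => DIFFER
  Position 1: 'c' vs 'a' => DIFFER
  Position 2: 'b' vs 'a' => DIFFER
  Position 3: 'd' vs 'e' => DIFFER
Positions that differ: 4

4


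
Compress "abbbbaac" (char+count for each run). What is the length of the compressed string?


Input: abbbbaac
Runs:
  'a' x 1 => "a1"
  'b' x 4 => "b4"
  'a' x 2 => "a2"
  'c' x 1 => "c1"
Compressed: "a1b4a2c1"
Compressed length: 8

8


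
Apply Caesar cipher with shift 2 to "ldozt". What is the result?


Caesar cipher: shift "ldozt" by 2
  'l' (pos 11) + 2 = pos 13 = 'n'
  'd' (pos 3) + 2 = pos 5 = 'f'
  'o' (pos 14) + 2 = pos 16 = 'q'
  'z' (pos 25) + 2 = pos 1 = 'b'
  't' (pos 19) + 2 = pos 21 = 'v'
Result: nfqbv

nfqbv


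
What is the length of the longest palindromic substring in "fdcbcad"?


Input: "fdcbcad"
Checking substrings for palindromes:
  [2:5] "cbc" (len 3) => palindrome
Longest palindromic substring: "cbc" with length 3

3


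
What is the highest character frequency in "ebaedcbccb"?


Input: ebaedcbccb
Character counts:
  'a': 1
  'b': 3
  'c': 3
  'd': 1
  'e': 2
Maximum frequency: 3

3


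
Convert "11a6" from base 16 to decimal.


Input: "11a6" in base 16
Positional expansion:
  Digit '1' (value 1) x 16^3 = 4096
  Digit '1' (value 1) x 16^2 = 256
  Digit 'a' (value 10) x 16^1 = 160
  Digit '6' (value 6) x 16^0 = 6
Sum = 4518

4518


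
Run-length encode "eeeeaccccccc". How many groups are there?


Input: eeeeaccccccc
Scanning for consecutive runs:
  Group 1: 'e' x 4 (positions 0-3)
  Group 2: 'a' x 1 (positions 4-4)
  Group 3: 'c' x 7 (positions 5-11)
Total groups: 3

3


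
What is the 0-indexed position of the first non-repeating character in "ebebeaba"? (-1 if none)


Input: ebebeaba
Character frequencies:
  'a': 2
  'b': 3
  'e': 3
Scanning left to right for freq == 1:
  Position 0 ('e'): freq=3, skip
  Position 1 ('b'): freq=3, skip
  Position 2 ('e'): freq=3, skip
  Position 3 ('b'): freq=3, skip
  Position 4 ('e'): freq=3, skip
  Position 5 ('a'): freq=2, skip
  Position 6 ('b'): freq=3, skip
  Position 7 ('a'): freq=2, skip
  No unique character found => answer = -1

-1


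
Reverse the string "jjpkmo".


Input: jjpkmo
Reading characters right to left:
  Position 5: 'o'
  Position 4: 'm'
  Position 3: 'k'
  Position 2: 'p'
  Position 1: 'j'
  Position 0: 'j'
Reversed: omkpjj

omkpjj


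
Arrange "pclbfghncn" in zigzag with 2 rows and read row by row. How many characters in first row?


Zigzag "pclbfghncn" into 2 rows:
Placing characters:
  'p' => row 0
  'c' => row 1
  'l' => row 0
  'b' => row 1
  'f' => row 0
  'g' => row 1
  'h' => row 0
  'n' => row 1
  'c' => row 0
  'n' => row 1
Rows:
  Row 0: "plfhc"
  Row 1: "cbgnn"
First row length: 5

5


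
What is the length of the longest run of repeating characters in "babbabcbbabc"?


Input: "babbabcbbabc"
Scanning for longest run:
  Position 1 ('a'): new char, reset run to 1
  Position 2 ('b'): new char, reset run to 1
  Position 3 ('b'): continues run of 'b', length=2
  Position 4 ('a'): new char, reset run to 1
  Position 5 ('b'): new char, reset run to 1
  Position 6 ('c'): new char, reset run to 1
  Position 7 ('b'): new char, reset run to 1
  Position 8 ('b'): continues run of 'b', length=2
  Position 9 ('a'): new char, reset run to 1
  Position 10 ('b'): new char, reset run to 1
  Position 11 ('c'): new char, reset run to 1
Longest run: 'b' with length 2

2


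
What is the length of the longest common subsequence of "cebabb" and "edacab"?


LCS of "cebabb" and "edacab"
DP table:
           e    d    a    c    a    b
      0    0    0    0    0    0    0
  c   0    0    0    0    1    1    1
  e   0    1    1    1    1    1    1
  b   0    1    1    1    1    1    2
  a   0    1    1    2    2    2    2
  b   0    1    1    2    2    2    3
  b   0    1    1    2    2    2    3
LCS length = dp[6][6] = 3

3


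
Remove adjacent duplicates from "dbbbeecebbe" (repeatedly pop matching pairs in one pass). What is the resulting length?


Input: dbbbeecebbe
Stack-based adjacent duplicate removal:
  Read 'd': push. Stack: d
  Read 'b': push. Stack: db
  Read 'b': matches stack top 'b' => pop. Stack: d
  Read 'b': push. Stack: db
  Read 'e': push. Stack: dbe
  Read 'e': matches stack top 'e' => pop. Stack: db
  Read 'c': push. Stack: dbc
  Read 'e': push. Stack: dbce
  Read 'b': push. Stack: dbceb
  Read 'b': matches stack top 'b' => pop. Stack: dbce
  Read 'e': matches stack top 'e' => pop. Stack: dbc
Final stack: "dbc" (length 3)

3


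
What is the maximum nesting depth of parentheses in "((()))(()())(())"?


Input: "((()))(()())(())"
Tracking depth:
  Position 0 '(': depth becomes 1
  Position 1 '(': depth becomes 2
  Position 2 '(': depth becomes 3
  Position 3 ')': depth becomes 2
  Position 4 ')': depth becomes 1
  Position 5 ')': depth becomes 0
  Position 6 '(': depth becomes 1
  Position 7 '(': depth becomes 2
  Position 8 ')': depth becomes 1
  Position 9 '(': depth becomes 2
  Position 10 ')': depth becomes 1
  Position 11 ')': depth becomes 0
  Position 12 '(': depth becomes 1
  Position 13 '(': depth becomes 2
  Position 14 ')': depth becomes 1
  Position 15 ')': depth becomes 0
Maximum depth reached: 3

3


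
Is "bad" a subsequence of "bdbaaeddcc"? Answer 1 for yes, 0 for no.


Check if "bad" is a subsequence of "bdbaaeddcc"
Greedy scan:
  Position 0 ('b'): matches sub[0] = 'b'
  Position 1 ('d'): no match needed
  Position 2 ('b'): no match needed
  Position 3 ('a'): matches sub[1] = 'a'
  Position 4 ('a'): no match needed
  Position 5 ('e'): no match needed
  Position 6 ('d'): matches sub[2] = 'd'
  Position 7 ('d'): no match needed
  Position 8 ('c'): no match needed
  Position 9 ('c'): no match needed
All 3 characters matched => is a subsequence

1


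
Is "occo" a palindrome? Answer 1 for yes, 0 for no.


Input: occo
Reversed: occo
  Compare pos 0 ('o') with pos 3 ('o'): match
  Compare pos 1 ('c') with pos 2 ('c'): match
Result: palindrome

1


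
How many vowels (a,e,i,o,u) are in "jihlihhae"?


Input: jihlihhae
Checking each character:
  'j' at position 0: consonant
  'i' at position 1: vowel (running total: 1)
  'h' at position 2: consonant
  'l' at position 3: consonant
  'i' at position 4: vowel (running total: 2)
  'h' at position 5: consonant
  'h' at position 6: consonant
  'a' at position 7: vowel (running total: 3)
  'e' at position 8: vowel (running total: 4)
Total vowels: 4

4


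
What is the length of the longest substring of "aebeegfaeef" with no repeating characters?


Input: "aebeegfaeef"
Sliding window (track last position of each char):
  Position 0 ('a'): window [0,0] length 1 -- new best
  Position 1 ('e'): window [0,1] length 2 -- new best
  Position 2 ('b'): window [0,2] length 3 -- new best
  Position 3 ('e'): repeat (last at 1), move window start to 2
  Position 3 ('e'): window [2,3] length 2
  Position 4 ('e'): repeat (last at 3), move window start to 4
  Position 4 ('e'): window [4,4] length 1
  Position 5 ('g'): window [4,5] length 2
  Position 6 ('f'): window [4,6] length 3
  Position 7 ('a'): window [4,7] length 4 -- new best
  Position 8 ('e'): repeat (last at 4), move window start to 5
  Position 8 ('e'): window [5,8] length 4
  Position 9 ('e'): repeat (last at 8), move window start to 9
  Position 9 ('e'): window [9,9] length 1
  Position 10 ('f'): window [9,10] length 2
Longest substring with no repeats: "egfa" with length 4

4


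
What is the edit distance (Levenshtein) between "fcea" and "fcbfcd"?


Computing edit distance: "fcea" -> "fcbfcd"
DP table:
           f    c    b    f    c    d
      0    1    2    3    4    5    6
  f   1    0    1    2    3    4    5
  c   2    1    0    1    2    3    4
  e   3    2    1    1    2    3    4
  a   4    3    2    2    2    3    4
Edit distance = dp[4][6] = 4

4


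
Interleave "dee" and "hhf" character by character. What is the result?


Interleaving "dee" and "hhf":
  Position 0: 'd' from first, 'h' from second => "dh"
  Position 1: 'e' from first, 'h' from second => "eh"
  Position 2: 'e' from first, 'f' from second => "ef"
Result: dhehef

dhehef


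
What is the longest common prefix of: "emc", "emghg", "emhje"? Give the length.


Words: emc, emghg, emhje
  Position 0: all 'e' => match
  Position 1: all 'm' => match
  Position 2: ('c', 'g', 'h') => mismatch, stop
LCP = "em" (length 2)

2


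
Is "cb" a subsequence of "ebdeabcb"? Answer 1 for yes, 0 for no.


Check if "cb" is a subsequence of "ebdeabcb"
Greedy scan:
  Position 0 ('e'): no match needed
  Position 1 ('b'): no match needed
  Position 2 ('d'): no match needed
  Position 3 ('e'): no match needed
  Position 4 ('a'): no match needed
  Position 5 ('b'): no match needed
  Position 6 ('c'): matches sub[0] = 'c'
  Position 7 ('b'): matches sub[1] = 'b'
All 2 characters matched => is a subsequence

1


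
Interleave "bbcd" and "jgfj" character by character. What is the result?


Interleaving "bbcd" and "jgfj":
  Position 0: 'b' from first, 'j' from second => "bj"
  Position 1: 'b' from first, 'g' from second => "bg"
  Position 2: 'c' from first, 'f' from second => "cf"
  Position 3: 'd' from first, 'j' from second => "dj"
Result: bjbgcfdj

bjbgcfdj


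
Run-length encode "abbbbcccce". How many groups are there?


Input: abbbbcccce
Scanning for consecutive runs:
  Group 1: 'a' x 1 (positions 0-0)
  Group 2: 'b' x 4 (positions 1-4)
  Group 3: 'c' x 4 (positions 5-8)
  Group 4: 'e' x 1 (positions 9-9)
Total groups: 4

4


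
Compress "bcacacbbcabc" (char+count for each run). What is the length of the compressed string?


Input: bcacacbbcabc
Runs:
  'b' x 1 => "b1"
  'c' x 1 => "c1"
  'a' x 1 => "a1"
  'c' x 1 => "c1"
  'a' x 1 => "a1"
  'c' x 1 => "c1"
  'b' x 2 => "b2"
  'c' x 1 => "c1"
  'a' x 1 => "a1"
  'b' x 1 => "b1"
  'c' x 1 => "c1"
Compressed: "b1c1a1c1a1c1b2c1a1b1c1"
Compressed length: 22

22


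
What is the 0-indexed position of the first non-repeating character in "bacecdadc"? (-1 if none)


Input: bacecdadc
Character frequencies:
  'a': 2
  'b': 1
  'c': 3
  'd': 2
  'e': 1
Scanning left to right for freq == 1:
  Position 0 ('b'): unique! => answer = 0

0


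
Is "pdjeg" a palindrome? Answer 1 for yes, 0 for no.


Input: pdjeg
Reversed: gejdp
  Compare pos 0 ('p') with pos 4 ('g'): MISMATCH
  Compare pos 1 ('d') with pos 3 ('e'): MISMATCH
Result: not a palindrome

0


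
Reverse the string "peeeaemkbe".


Input: peeeaemkbe
Reading characters right to left:
  Position 9: 'e'
  Position 8: 'b'
  Position 7: 'k'
  Position 6: 'm'
  Position 5: 'e'
  Position 4: 'a'
  Position 3: 'e'
  Position 2: 'e'
  Position 1: 'e'
  Position 0: 'p'
Reversed: ebkmeaeeep

ebkmeaeeep


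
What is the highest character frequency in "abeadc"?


Input: abeadc
Character counts:
  'a': 2
  'b': 1
  'c': 1
  'd': 1
  'e': 1
Maximum frequency: 2

2


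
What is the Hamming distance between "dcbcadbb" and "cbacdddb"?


Comparing "dcbcadbb" and "cbacdddb" position by position:
  Position 0: 'd' vs 'c' => differ
  Position 1: 'c' vs 'b' => differ
  Position 2: 'b' vs 'a' => differ
  Position 3: 'c' vs 'c' => same
  Position 4: 'a' vs 'd' => differ
  Position 5: 'd' vs 'd' => same
  Position 6: 'b' vs 'd' => differ
  Position 7: 'b' vs 'b' => same
Total differences (Hamming distance): 5

5


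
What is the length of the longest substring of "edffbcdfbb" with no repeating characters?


Input: "edffbcdfbb"
Sliding window (track last position of each char):
  Position 0 ('e'): window [0,0] length 1 -- new best
  Position 1 ('d'): window [0,1] length 2 -- new best
  Position 2 ('f'): window [0,2] length 3 -- new best
  Position 3 ('f'): repeat (last at 2), move window start to 3
  Position 3 ('f'): window [3,3] length 1
  Position 4 ('b'): window [3,4] length 2
  Position 5 ('c'): window [3,5] length 3
  Position 6 ('d'): window [3,6] length 4 -- new best
  Position 7 ('f'): repeat (last at 3), move window start to 4
  Position 7 ('f'): window [4,7] length 4
  Position 8 ('b'): repeat (last at 4), move window start to 5
  Position 8 ('b'): window [5,8] length 4
  Position 9 ('b'): repeat (last at 8), move window start to 9
  Position 9 ('b'): window [9,9] length 1
Longest substring with no repeats: "fbcd" with length 4

4


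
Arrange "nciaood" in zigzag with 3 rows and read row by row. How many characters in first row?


Zigzag "nciaood" into 3 rows:
Placing characters:
  'n' => row 0
  'c' => row 1
  'i' => row 2
  'a' => row 1
  'o' => row 0
  'o' => row 1
  'd' => row 2
Rows:
  Row 0: "no"
  Row 1: "cao"
  Row 2: "id"
First row length: 2

2


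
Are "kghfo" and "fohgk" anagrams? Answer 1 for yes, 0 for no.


Strings: "kghfo", "fohgk"
Sorted first:  fghko
Sorted second: fghko
Sorted forms match => anagrams

1


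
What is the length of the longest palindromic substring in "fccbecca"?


Input: "fccbecca"
Checking substrings for palindromes:
  [1:3] "cc" (len 2) => palindrome
  [5:7] "cc" (len 2) => palindrome
Longest palindromic substring: "cc" with length 2

2


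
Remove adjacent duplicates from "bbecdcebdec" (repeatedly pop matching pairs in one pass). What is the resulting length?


Input: bbecdcebdec
Stack-based adjacent duplicate removal:
  Read 'b': push. Stack: b
  Read 'b': matches stack top 'b' => pop. Stack: (empty)
  Read 'e': push. Stack: e
  Read 'c': push. Stack: ec
  Read 'd': push. Stack: ecd
  Read 'c': push. Stack: ecdc
  Read 'e': push. Stack: ecdce
  Read 'b': push. Stack: ecdceb
  Read 'd': push. Stack: ecdcebd
  Read 'e': push. Stack: ecdcebde
  Read 'c': push. Stack: ecdcebdec
Final stack: "ecdcebdec" (length 9)

9


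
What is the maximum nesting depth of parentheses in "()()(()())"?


Input: "()()(()())"
Tracking depth:
  Position 0 '(': depth becomes 1
  Position 1 ')': depth becomes 0
  Position 2 '(': depth becomes 1
  Position 3 ')': depth becomes 0
  Position 4 '(': depth becomes 1
  Position 5 '(': depth becomes 2
  Position 6 ')': depth becomes 1
  Position 7 '(': depth becomes 2
  Position 8 ')': depth becomes 1
  Position 9 ')': depth becomes 0
Maximum depth reached: 2

2


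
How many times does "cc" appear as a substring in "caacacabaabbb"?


Searching for "cc" in "caacacabaabbb"
Scanning each position:
  Position 0: "ca" => no
  Position 1: "aa" => no
  Position 2: "ac" => no
  Position 3: "ca" => no
  Position 4: "ac" => no
  Position 5: "ca" => no
  Position 6: "ab" => no
  Position 7: "ba" => no
  Position 8: "aa" => no
  Position 9: "ab" => no
  Position 10: "bb" => no
  Position 11: "bb" => no
Total occurrences: 0

0


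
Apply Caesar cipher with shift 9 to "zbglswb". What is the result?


Caesar cipher: shift "zbglswb" by 9
  'z' (pos 25) + 9 = pos 8 = 'i'
  'b' (pos 1) + 9 = pos 10 = 'k'
  'g' (pos 6) + 9 = pos 15 = 'p'
  'l' (pos 11) + 9 = pos 20 = 'u'
  's' (pos 18) + 9 = pos 1 = 'b'
  'w' (pos 22) + 9 = pos 5 = 'f'
  'b' (pos 1) + 9 = pos 10 = 'k'
Result: ikpubfk

ikpubfk


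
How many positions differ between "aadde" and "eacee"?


Comparing "aadde" and "eacee" position by position:
  Position 0: 'a' vs 'e' => DIFFER
  Position 1: 'a' vs 'a' => same
  Position 2: 'd' vs 'c' => DIFFER
  Position 3: 'd' vs 'e' => DIFFER
  Position 4: 'e' vs 'e' => same
Positions that differ: 3

3


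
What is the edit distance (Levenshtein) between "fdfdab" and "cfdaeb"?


Computing edit distance: "fdfdab" -> "cfdaeb"
DP table:
           c    f    d    a    e    b
      0    1    2    3    4    5    6
  f   1    1    1    2    3    4    5
  d   2    2    2    1    2    3    4
  f   3    3    2    2    2    3    4
  d   4    4    3    2    3    3    4
  a   5    5    4    3    2    3    4
  b   6    6    5    4    3    3    3
Edit distance = dp[6][6] = 3

3


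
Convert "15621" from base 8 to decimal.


Input: "15621" in base 8
Positional expansion:
  Digit '1' (value 1) x 8^4 = 4096
  Digit '5' (value 5) x 8^3 = 2560
  Digit '6' (value 6) x 8^2 = 384
  Digit '2' (value 2) x 8^1 = 16
  Digit '1' (value 1) x 8^0 = 1
Sum = 7057

7057


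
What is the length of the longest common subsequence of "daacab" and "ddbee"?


LCS of "daacab" and "ddbee"
DP table:
           d    d    b    e    e
      0    0    0    0    0    0
  d   0    1    1    1    1    1
  a   0    1    1    1    1    1
  a   0    1    1    1    1    1
  c   0    1    1    1    1    1
  a   0    1    1    1    1    1
  b   0    1    1    2    2    2
LCS length = dp[6][5] = 2

2


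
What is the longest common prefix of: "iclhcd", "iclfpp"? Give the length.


Words: iclhcd, iclfpp
  Position 0: all 'i' => match
  Position 1: all 'c' => match
  Position 2: all 'l' => match
  Position 3: ('h', 'f') => mismatch, stop
LCP = "icl" (length 3)

3


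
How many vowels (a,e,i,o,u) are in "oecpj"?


Input: oecpj
Checking each character:
  'o' at position 0: vowel (running total: 1)
  'e' at position 1: vowel (running total: 2)
  'c' at position 2: consonant
  'p' at position 3: consonant
  'j' at position 4: consonant
Total vowels: 2

2


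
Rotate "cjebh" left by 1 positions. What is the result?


Input: "cjebh", rotate left by 1
First 1 characters: "c"
Remaining characters: "jebh"
Concatenate remaining + first: "jebh" + "c" = "jebhc"

jebhc


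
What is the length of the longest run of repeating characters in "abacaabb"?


Input: "abacaabb"
Scanning for longest run:
  Position 1 ('b'): new char, reset run to 1
  Position 2 ('a'): new char, reset run to 1
  Position 3 ('c'): new char, reset run to 1
  Position 4 ('a'): new char, reset run to 1
  Position 5 ('a'): continues run of 'a', length=2
  Position 6 ('b'): new char, reset run to 1
  Position 7 ('b'): continues run of 'b', length=2
Longest run: 'a' with length 2

2


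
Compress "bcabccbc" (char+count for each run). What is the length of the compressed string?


Input: bcabccbc
Runs:
  'b' x 1 => "b1"
  'c' x 1 => "c1"
  'a' x 1 => "a1"
  'b' x 1 => "b1"
  'c' x 2 => "c2"
  'b' x 1 => "b1"
  'c' x 1 => "c1"
Compressed: "b1c1a1b1c2b1c1"
Compressed length: 14

14


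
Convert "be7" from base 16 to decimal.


Input: "be7" in base 16
Positional expansion:
  Digit 'b' (value 11) x 16^2 = 2816
  Digit 'e' (value 14) x 16^1 = 224
  Digit '7' (value 7) x 16^0 = 7
Sum = 3047

3047


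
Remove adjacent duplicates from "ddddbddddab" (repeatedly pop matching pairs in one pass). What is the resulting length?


Input: ddddbddddab
Stack-based adjacent duplicate removal:
  Read 'd': push. Stack: d
  Read 'd': matches stack top 'd' => pop. Stack: (empty)
  Read 'd': push. Stack: d
  Read 'd': matches stack top 'd' => pop. Stack: (empty)
  Read 'b': push. Stack: b
  Read 'd': push. Stack: bd
  Read 'd': matches stack top 'd' => pop. Stack: b
  Read 'd': push. Stack: bd
  Read 'd': matches stack top 'd' => pop. Stack: b
  Read 'a': push. Stack: ba
  Read 'b': push. Stack: bab
Final stack: "bab" (length 3)

3


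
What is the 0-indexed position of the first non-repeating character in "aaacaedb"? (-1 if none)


Input: aaacaedb
Character frequencies:
  'a': 4
  'b': 1
  'c': 1
  'd': 1
  'e': 1
Scanning left to right for freq == 1:
  Position 0 ('a'): freq=4, skip
  Position 1 ('a'): freq=4, skip
  Position 2 ('a'): freq=4, skip
  Position 3 ('c'): unique! => answer = 3

3


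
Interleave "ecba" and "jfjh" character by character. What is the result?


Interleaving "ecba" and "jfjh":
  Position 0: 'e' from first, 'j' from second => "ej"
  Position 1: 'c' from first, 'f' from second => "cf"
  Position 2: 'b' from first, 'j' from second => "bj"
  Position 3: 'a' from first, 'h' from second => "ah"
Result: ejcfbjah

ejcfbjah


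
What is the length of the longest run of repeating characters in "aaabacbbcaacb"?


Input: "aaabacbbcaacb"
Scanning for longest run:
  Position 1 ('a'): continues run of 'a', length=2
  Position 2 ('a'): continues run of 'a', length=3
  Position 3 ('b'): new char, reset run to 1
  Position 4 ('a'): new char, reset run to 1
  Position 5 ('c'): new char, reset run to 1
  Position 6 ('b'): new char, reset run to 1
  Position 7 ('b'): continues run of 'b', length=2
  Position 8 ('c'): new char, reset run to 1
  Position 9 ('a'): new char, reset run to 1
  Position 10 ('a'): continues run of 'a', length=2
  Position 11 ('c'): new char, reset run to 1
  Position 12 ('b'): new char, reset run to 1
Longest run: 'a' with length 3

3


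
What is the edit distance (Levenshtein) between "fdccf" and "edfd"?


Computing edit distance: "fdccf" -> "edfd"
DP table:
           e    d    f    d
      0    1    2    3    4
  f   1    1    2    2    3
  d   2    2    1    2    2
  c   3    3    2    2    3
  c   4    4    3    3    3
  f   5    5    4    3    4
Edit distance = dp[5][4] = 4

4


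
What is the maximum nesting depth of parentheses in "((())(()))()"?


Input: "((())(()))()"
Tracking depth:
  Position 0 '(': depth becomes 1
  Position 1 '(': depth becomes 2
  Position 2 '(': depth becomes 3
  Position 3 ')': depth becomes 2
  Position 4 ')': depth becomes 1
  Position 5 '(': depth becomes 2
  Position 6 '(': depth becomes 3
  Position 7 ')': depth becomes 2
  Position 8 ')': depth becomes 1
  Position 9 ')': depth becomes 0
  Position 10 '(': depth becomes 1
  Position 11 ')': depth becomes 0
Maximum depth reached: 3

3


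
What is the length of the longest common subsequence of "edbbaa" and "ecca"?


LCS of "edbbaa" and "ecca"
DP table:
           e    c    c    a
      0    0    0    0    0
  e   0    1    1    1    1
  d   0    1    1    1    1
  b   0    1    1    1    1
  b   0    1    1    1    1
  a   0    1    1    1    2
  a   0    1    1    1    2
LCS length = dp[6][4] = 2

2


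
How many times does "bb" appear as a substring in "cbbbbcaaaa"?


Searching for "bb" in "cbbbbcaaaa"
Scanning each position:
  Position 0: "cb" => no
  Position 1: "bb" => MATCH
  Position 2: "bb" => MATCH
  Position 3: "bb" => MATCH
  Position 4: "bc" => no
  Position 5: "ca" => no
  Position 6: "aa" => no
  Position 7: "aa" => no
  Position 8: "aa" => no
Total occurrences: 3

3


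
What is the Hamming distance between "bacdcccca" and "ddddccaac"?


Comparing "bacdcccca" and "ddddccaac" position by position:
  Position 0: 'b' vs 'd' => differ
  Position 1: 'a' vs 'd' => differ
  Position 2: 'c' vs 'd' => differ
  Position 3: 'd' vs 'd' => same
  Position 4: 'c' vs 'c' => same
  Position 5: 'c' vs 'c' => same
  Position 6: 'c' vs 'a' => differ
  Position 7: 'c' vs 'a' => differ
  Position 8: 'a' vs 'c' => differ
Total differences (Hamming distance): 6

6


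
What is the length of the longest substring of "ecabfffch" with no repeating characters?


Input: "ecabfffch"
Sliding window (track last position of each char):
  Position 0 ('e'): window [0,0] length 1 -- new best
  Position 1 ('c'): window [0,1] length 2 -- new best
  Position 2 ('a'): window [0,2] length 3 -- new best
  Position 3 ('b'): window [0,3] length 4 -- new best
  Position 4 ('f'): window [0,4] length 5 -- new best
  Position 5 ('f'): repeat (last at 4), move window start to 5
  Position 5 ('f'): window [5,5] length 1
  Position 6 ('f'): repeat (last at 5), move window start to 6
  Position 6 ('f'): window [6,6] length 1
  Position 7 ('c'): window [6,7] length 2
  Position 8 ('h'): window [6,8] length 3
Longest substring with no repeats: "ecabf" with length 5

5


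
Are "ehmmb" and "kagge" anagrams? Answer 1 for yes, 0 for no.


Strings: "ehmmb", "kagge"
Sorted first:  behmm
Sorted second: aeggk
Differ at position 0: 'b' vs 'a' => not anagrams

0


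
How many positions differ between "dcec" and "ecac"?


Comparing "dcec" and "ecac" position by position:
  Position 0: 'd' vs 'e' => DIFFER
  Position 1: 'c' vs 'c' => same
  Position 2: 'e' vs 'a' => DIFFER
  Position 3: 'c' vs 'c' => same
Positions that differ: 2

2


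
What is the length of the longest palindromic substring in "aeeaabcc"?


Input: "aeeaabcc"
Checking substrings for palindromes:
  [0:4] "aeea" (len 4) => palindrome
  [1:3] "ee" (len 2) => palindrome
  [3:5] "aa" (len 2) => palindrome
  [6:8] "cc" (len 2) => palindrome
Longest palindromic substring: "aeea" with length 4

4


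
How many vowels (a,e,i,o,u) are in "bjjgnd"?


Input: bjjgnd
Checking each character:
  'b' at position 0: consonant
  'j' at position 1: consonant
  'j' at position 2: consonant
  'g' at position 3: consonant
  'n' at position 4: consonant
  'd' at position 5: consonant
Total vowels: 0

0


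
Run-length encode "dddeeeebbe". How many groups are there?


Input: dddeeeebbe
Scanning for consecutive runs:
  Group 1: 'd' x 3 (positions 0-2)
  Group 2: 'e' x 4 (positions 3-6)
  Group 3: 'b' x 2 (positions 7-8)
  Group 4: 'e' x 1 (positions 9-9)
Total groups: 4

4


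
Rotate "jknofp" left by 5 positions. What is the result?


Input: "jknofp", rotate left by 5
First 5 characters: "jknof"
Remaining characters: "p"
Concatenate remaining + first: "p" + "jknof" = "pjknof"

pjknof


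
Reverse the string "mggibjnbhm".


Input: mggibjnbhm
Reading characters right to left:
  Position 9: 'm'
  Position 8: 'h'
  Position 7: 'b'
  Position 6: 'n'
  Position 5: 'j'
  Position 4: 'b'
  Position 3: 'i'
  Position 2: 'g'
  Position 1: 'g'
  Position 0: 'm'
Reversed: mhbnjbiggm

mhbnjbiggm


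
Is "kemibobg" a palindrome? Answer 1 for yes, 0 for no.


Input: kemibobg
Reversed: gbobimek
  Compare pos 0 ('k') with pos 7 ('g'): MISMATCH
  Compare pos 1 ('e') with pos 6 ('b'): MISMATCH
  Compare pos 2 ('m') with pos 5 ('o'): MISMATCH
  Compare pos 3 ('i') with pos 4 ('b'): MISMATCH
Result: not a palindrome

0


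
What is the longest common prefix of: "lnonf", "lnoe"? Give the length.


Words: lnonf, lnoe
  Position 0: all 'l' => match
  Position 1: all 'n' => match
  Position 2: all 'o' => match
  Position 3: ('n', 'e') => mismatch, stop
LCP = "lno" (length 3)

3


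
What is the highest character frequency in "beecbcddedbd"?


Input: beecbcddedbd
Character counts:
  'b': 3
  'c': 2
  'd': 4
  'e': 3
Maximum frequency: 4

4


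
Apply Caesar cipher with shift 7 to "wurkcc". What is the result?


Caesar cipher: shift "wurkcc" by 7
  'w' (pos 22) + 7 = pos 3 = 'd'
  'u' (pos 20) + 7 = pos 1 = 'b'
  'r' (pos 17) + 7 = pos 24 = 'y'
  'k' (pos 10) + 7 = pos 17 = 'r'
  'c' (pos 2) + 7 = pos 9 = 'j'
  'c' (pos 2) + 7 = pos 9 = 'j'
Result: dbyrjj

dbyrjj


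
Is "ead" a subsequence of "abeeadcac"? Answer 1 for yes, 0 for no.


Check if "ead" is a subsequence of "abeeadcac"
Greedy scan:
  Position 0 ('a'): no match needed
  Position 1 ('b'): no match needed
  Position 2 ('e'): matches sub[0] = 'e'
  Position 3 ('e'): no match needed
  Position 4 ('a'): matches sub[1] = 'a'
  Position 5 ('d'): matches sub[2] = 'd'
  Position 6 ('c'): no match needed
  Position 7 ('a'): no match needed
  Position 8 ('c'): no match needed
All 3 characters matched => is a subsequence

1


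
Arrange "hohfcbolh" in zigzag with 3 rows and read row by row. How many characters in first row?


Zigzag "hohfcbolh" into 3 rows:
Placing characters:
  'h' => row 0
  'o' => row 1
  'h' => row 2
  'f' => row 1
  'c' => row 0
  'b' => row 1
  'o' => row 2
  'l' => row 1
  'h' => row 0
Rows:
  Row 0: "hch"
  Row 1: "ofbl"
  Row 2: "ho"
First row length: 3

3


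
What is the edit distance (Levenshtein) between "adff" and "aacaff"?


Computing edit distance: "adff" -> "aacaff"
DP table:
           a    a    c    a    f    f
      0    1    2    3    4    5    6
  a   1    0    1    2    3    4    5
  d   2    1    1    2    3    4    5
  f   3    2    2    2    3    3    4
  f   4    3    3    3    3    3    3
Edit distance = dp[4][6] = 3

3


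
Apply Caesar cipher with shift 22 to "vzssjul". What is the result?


Caesar cipher: shift "vzssjul" by 22
  'v' (pos 21) + 22 = pos 17 = 'r'
  'z' (pos 25) + 22 = pos 21 = 'v'
  's' (pos 18) + 22 = pos 14 = 'o'
  's' (pos 18) + 22 = pos 14 = 'o'
  'j' (pos 9) + 22 = pos 5 = 'f'
  'u' (pos 20) + 22 = pos 16 = 'q'
  'l' (pos 11) + 22 = pos 7 = 'h'
Result: rvoofqh

rvoofqh


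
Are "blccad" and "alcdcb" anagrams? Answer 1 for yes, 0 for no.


Strings: "blccad", "alcdcb"
Sorted first:  abccdl
Sorted second: abccdl
Sorted forms match => anagrams

1


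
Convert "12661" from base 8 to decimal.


Input: "12661" in base 8
Positional expansion:
  Digit '1' (value 1) x 8^4 = 4096
  Digit '2' (value 2) x 8^3 = 1024
  Digit '6' (value 6) x 8^2 = 384
  Digit '6' (value 6) x 8^1 = 48
  Digit '1' (value 1) x 8^0 = 1
Sum = 5553

5553


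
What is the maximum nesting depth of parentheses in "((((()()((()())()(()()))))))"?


Input: "((((()()((()())()(()()))))))"
Tracking depth:
  Position 0 '(': depth becomes 1
  Position 1 '(': depth becomes 2
  Position 2 '(': depth becomes 3
  Position 3 '(': depth becomes 4
  Position 4 '(': depth becomes 5
  Position 5 ')': depth becomes 4
  Position 6 '(': depth becomes 5
  Position 7 ')': depth becomes 4
  Position 8 '(': depth becomes 5
  Position 9 '(': depth becomes 6
  Position 10 '(': depth becomes 7
  Position 11 ')': depth becomes 6
  Position 12 '(': depth becomes 7
  Position 13 ')': depth becomes 6
  Position 14 ')': depth becomes 5
  Position 15 '(': depth becomes 6
  Position 16 ')': depth becomes 5
  Position 17 '(': depth becomes 6
  Position 18 '(': depth becomes 7
  Position 19 ')': depth becomes 6
  Position 20 '(': depth becomes 7
  Position 21 ')': depth becomes 6
  Position 22 ')': depth becomes 5
  Position 23 ')': depth becomes 4
  Position 24 ')': depth becomes 3
  Position 25 ')': depth becomes 2
  Position 26 ')': depth becomes 1
  Position 27 ')': depth becomes 0
Maximum depth reached: 7

7


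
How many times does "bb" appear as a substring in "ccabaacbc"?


Searching for "bb" in "ccabaacbc"
Scanning each position:
  Position 0: "cc" => no
  Position 1: "ca" => no
  Position 2: "ab" => no
  Position 3: "ba" => no
  Position 4: "aa" => no
  Position 5: "ac" => no
  Position 6: "cb" => no
  Position 7: "bc" => no
Total occurrences: 0

0


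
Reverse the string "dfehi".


Input: dfehi
Reading characters right to left:
  Position 4: 'i'
  Position 3: 'h'
  Position 2: 'e'
  Position 1: 'f'
  Position 0: 'd'
Reversed: ihefd

ihefd


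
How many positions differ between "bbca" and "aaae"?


Comparing "bbca" and "aaae" position by position:
  Position 0: 'b' vs 'a' => DIFFER
  Position 1: 'b' vs 'a' => DIFFER
  Position 2: 'c' vs 'a' => DIFFER
  Position 3: 'a' vs 'e' => DIFFER
Positions that differ: 4

4


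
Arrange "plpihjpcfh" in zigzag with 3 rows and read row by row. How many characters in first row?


Zigzag "plpihjpcfh" into 3 rows:
Placing characters:
  'p' => row 0
  'l' => row 1
  'p' => row 2
  'i' => row 1
  'h' => row 0
  'j' => row 1
  'p' => row 2
  'c' => row 1
  'f' => row 0
  'h' => row 1
Rows:
  Row 0: "phf"
  Row 1: "lijch"
  Row 2: "pp"
First row length: 3

3


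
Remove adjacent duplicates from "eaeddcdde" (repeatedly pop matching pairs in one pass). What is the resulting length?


Input: eaeddcdde
Stack-based adjacent duplicate removal:
  Read 'e': push. Stack: e
  Read 'a': push. Stack: ea
  Read 'e': push. Stack: eae
  Read 'd': push. Stack: eaed
  Read 'd': matches stack top 'd' => pop. Stack: eae
  Read 'c': push. Stack: eaec
  Read 'd': push. Stack: eaecd
  Read 'd': matches stack top 'd' => pop. Stack: eaec
  Read 'e': push. Stack: eaece
Final stack: "eaece" (length 5)

5


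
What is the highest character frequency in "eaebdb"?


Input: eaebdb
Character counts:
  'a': 1
  'b': 2
  'd': 1
  'e': 2
Maximum frequency: 2

2


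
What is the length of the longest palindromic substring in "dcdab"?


Input: "dcdab"
Checking substrings for palindromes:
  [0:3] "dcd" (len 3) => palindrome
Longest palindromic substring: "dcd" with length 3

3


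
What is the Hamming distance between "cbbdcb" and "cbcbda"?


Comparing "cbbdcb" and "cbcbda" position by position:
  Position 0: 'c' vs 'c' => same
  Position 1: 'b' vs 'b' => same
  Position 2: 'b' vs 'c' => differ
  Position 3: 'd' vs 'b' => differ
  Position 4: 'c' vs 'd' => differ
  Position 5: 'b' vs 'a' => differ
Total differences (Hamming distance): 4

4


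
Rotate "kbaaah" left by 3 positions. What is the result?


Input: "kbaaah", rotate left by 3
First 3 characters: "kba"
Remaining characters: "aah"
Concatenate remaining + first: "aah" + "kba" = "aahkba"

aahkba


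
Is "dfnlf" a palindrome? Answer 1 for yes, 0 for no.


Input: dfnlf
Reversed: flnfd
  Compare pos 0 ('d') with pos 4 ('f'): MISMATCH
  Compare pos 1 ('f') with pos 3 ('l'): MISMATCH
Result: not a palindrome

0


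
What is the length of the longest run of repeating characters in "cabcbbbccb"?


Input: "cabcbbbccb"
Scanning for longest run:
  Position 1 ('a'): new char, reset run to 1
  Position 2 ('b'): new char, reset run to 1
  Position 3 ('c'): new char, reset run to 1
  Position 4 ('b'): new char, reset run to 1
  Position 5 ('b'): continues run of 'b', length=2
  Position 6 ('b'): continues run of 'b', length=3
  Position 7 ('c'): new char, reset run to 1
  Position 8 ('c'): continues run of 'c', length=2
  Position 9 ('b'): new char, reset run to 1
Longest run: 'b' with length 3

3


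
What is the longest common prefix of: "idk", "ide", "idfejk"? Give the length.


Words: idk, ide, idfejk
  Position 0: all 'i' => match
  Position 1: all 'd' => match
  Position 2: ('k', 'e', 'f') => mismatch, stop
LCP = "id" (length 2)

2


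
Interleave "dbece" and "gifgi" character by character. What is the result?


Interleaving "dbece" and "gifgi":
  Position 0: 'd' from first, 'g' from second => "dg"
  Position 1: 'b' from first, 'i' from second => "bi"
  Position 2: 'e' from first, 'f' from second => "ef"
  Position 3: 'c' from first, 'g' from second => "cg"
  Position 4: 'e' from first, 'i' from second => "ei"
Result: dgbiefcgei

dgbiefcgei


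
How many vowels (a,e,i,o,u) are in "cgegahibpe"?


Input: cgegahibpe
Checking each character:
  'c' at position 0: consonant
  'g' at position 1: consonant
  'e' at position 2: vowel (running total: 1)
  'g' at position 3: consonant
  'a' at position 4: vowel (running total: 2)
  'h' at position 5: consonant
  'i' at position 6: vowel (running total: 3)
  'b' at position 7: consonant
  'p' at position 8: consonant
  'e' at position 9: vowel (running total: 4)
Total vowels: 4

4


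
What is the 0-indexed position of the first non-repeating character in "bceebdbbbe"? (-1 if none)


Input: bceebdbbbe
Character frequencies:
  'b': 5
  'c': 1
  'd': 1
  'e': 3
Scanning left to right for freq == 1:
  Position 0 ('b'): freq=5, skip
  Position 1 ('c'): unique! => answer = 1

1


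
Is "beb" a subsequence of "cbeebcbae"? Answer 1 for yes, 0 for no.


Check if "beb" is a subsequence of "cbeebcbae"
Greedy scan:
  Position 0 ('c'): no match needed
  Position 1 ('b'): matches sub[0] = 'b'
  Position 2 ('e'): matches sub[1] = 'e'
  Position 3 ('e'): no match needed
  Position 4 ('b'): matches sub[2] = 'b'
  Position 5 ('c'): no match needed
  Position 6 ('b'): no match needed
  Position 7 ('a'): no match needed
  Position 8 ('e'): no match needed
All 3 characters matched => is a subsequence

1


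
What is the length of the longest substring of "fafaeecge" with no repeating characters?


Input: "fafaeecge"
Sliding window (track last position of each char):
  Position 0 ('f'): window [0,0] length 1 -- new best
  Position 1 ('a'): window [0,1] length 2 -- new best
  Position 2 ('f'): repeat (last at 0), move window start to 1
  Position 2 ('f'): window [1,2] length 2
  Position 3 ('a'): repeat (last at 1), move window start to 2
  Position 3 ('a'): window [2,3] length 2
  Position 4 ('e'): window [2,4] length 3 -- new best
  Position 5 ('e'): repeat (last at 4), move window start to 5
  Position 5 ('e'): window [5,5] length 1
  Position 6 ('c'): window [5,6] length 2
  Position 7 ('g'): window [5,7] length 3
  Position 8 ('e'): repeat (last at 5), move window start to 6
  Position 8 ('e'): window [6,8] length 3
Longest substring with no repeats: "fae" with length 3

3


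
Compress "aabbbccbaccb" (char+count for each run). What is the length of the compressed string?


Input: aabbbccbaccb
Runs:
  'a' x 2 => "a2"
  'b' x 3 => "b3"
  'c' x 2 => "c2"
  'b' x 1 => "b1"
  'a' x 1 => "a1"
  'c' x 2 => "c2"
  'b' x 1 => "b1"
Compressed: "a2b3c2b1a1c2b1"
Compressed length: 14

14


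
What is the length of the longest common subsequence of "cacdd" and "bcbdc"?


LCS of "cacdd" and "bcbdc"
DP table:
           b    c    b    d    c
      0    0    0    0    0    0
  c   0    0    1    1    1    1
  a   0    0    1    1    1    1
  c   0    0    1    1    1    2
  d   0    0    1    1    2    2
  d   0    0    1    1    2    2
LCS length = dp[5][5] = 2

2


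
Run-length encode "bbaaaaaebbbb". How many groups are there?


Input: bbaaaaaebbbb
Scanning for consecutive runs:
  Group 1: 'b' x 2 (positions 0-1)
  Group 2: 'a' x 5 (positions 2-6)
  Group 3: 'e' x 1 (positions 7-7)
  Group 4: 'b' x 4 (positions 8-11)
Total groups: 4

4


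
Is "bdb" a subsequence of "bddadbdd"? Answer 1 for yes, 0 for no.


Check if "bdb" is a subsequence of "bddadbdd"
Greedy scan:
  Position 0 ('b'): matches sub[0] = 'b'
  Position 1 ('d'): matches sub[1] = 'd'
  Position 2 ('d'): no match needed
  Position 3 ('a'): no match needed
  Position 4 ('d'): no match needed
  Position 5 ('b'): matches sub[2] = 'b'
  Position 6 ('d'): no match needed
  Position 7 ('d'): no match needed
All 3 characters matched => is a subsequence

1


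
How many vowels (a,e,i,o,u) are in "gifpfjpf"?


Input: gifpfjpf
Checking each character:
  'g' at position 0: consonant
  'i' at position 1: vowel (running total: 1)
  'f' at position 2: consonant
  'p' at position 3: consonant
  'f' at position 4: consonant
  'j' at position 5: consonant
  'p' at position 6: consonant
  'f' at position 7: consonant
Total vowels: 1

1


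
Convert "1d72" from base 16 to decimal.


Input: "1d72" in base 16
Positional expansion:
  Digit '1' (value 1) x 16^3 = 4096
  Digit 'd' (value 13) x 16^2 = 3328
  Digit '7' (value 7) x 16^1 = 112
  Digit '2' (value 2) x 16^0 = 2
Sum = 7538

7538


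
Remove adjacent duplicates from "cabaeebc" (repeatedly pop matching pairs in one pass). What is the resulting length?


Input: cabaeebc
Stack-based adjacent duplicate removal:
  Read 'c': push. Stack: c
  Read 'a': push. Stack: ca
  Read 'b': push. Stack: cab
  Read 'a': push. Stack: caba
  Read 'e': push. Stack: cabae
  Read 'e': matches stack top 'e' => pop. Stack: caba
  Read 'b': push. Stack: cabab
  Read 'c': push. Stack: cababc
Final stack: "cababc" (length 6)

6
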